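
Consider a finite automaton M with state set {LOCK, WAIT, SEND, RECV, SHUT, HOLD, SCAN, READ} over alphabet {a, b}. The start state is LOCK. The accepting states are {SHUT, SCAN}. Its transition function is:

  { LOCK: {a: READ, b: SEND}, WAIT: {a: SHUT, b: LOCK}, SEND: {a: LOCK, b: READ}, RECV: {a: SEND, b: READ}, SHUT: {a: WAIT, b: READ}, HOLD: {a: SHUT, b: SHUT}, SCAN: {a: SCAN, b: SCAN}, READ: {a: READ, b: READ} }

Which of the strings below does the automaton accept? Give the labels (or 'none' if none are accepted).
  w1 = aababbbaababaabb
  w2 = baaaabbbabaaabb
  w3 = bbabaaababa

none

w1:
  start at LOCK
  read 'a': LOCK → READ
  read 'a': READ → READ
  read 'b': READ → READ
  read 'a': READ → READ
  read 'b': READ → READ
  read 'b': READ → READ
  read 'b': READ → READ
  read 'a': READ → READ
  read 'a': READ → READ
  read 'b': READ → READ
  read 'a': READ → READ
  read 'b': READ → READ
  read 'a': READ → READ
  read 'a': READ → READ
  read 'b': READ → READ
  read 'b': READ → READ
  end READ, rejected
w2:
  start at LOCK
  read 'b': LOCK → SEND
  read 'a': SEND → LOCK
  read 'a': LOCK → READ
  read 'a': READ → READ
  read 'a': READ → READ
  read 'b': READ → READ
  read 'b': READ → READ
  read 'b': READ → READ
  read 'a': READ → READ
  read 'b': READ → READ
  read 'a': READ → READ
  read 'a': READ → READ
  read 'a': READ → READ
  read 'b': READ → READ
  read 'b': READ → READ
  end READ, rejected
w3:
  start at LOCK
  read 'b': LOCK → SEND
  read 'b': SEND → READ
  read 'a': READ → READ
  read 'b': READ → READ
  read 'a': READ → READ
  read 'a': READ → READ
  read 'a': READ → READ
  read 'b': READ → READ
  read 'a': READ → READ
  read 'b': READ → READ
  read 'a': READ → READ
  end READ, rejected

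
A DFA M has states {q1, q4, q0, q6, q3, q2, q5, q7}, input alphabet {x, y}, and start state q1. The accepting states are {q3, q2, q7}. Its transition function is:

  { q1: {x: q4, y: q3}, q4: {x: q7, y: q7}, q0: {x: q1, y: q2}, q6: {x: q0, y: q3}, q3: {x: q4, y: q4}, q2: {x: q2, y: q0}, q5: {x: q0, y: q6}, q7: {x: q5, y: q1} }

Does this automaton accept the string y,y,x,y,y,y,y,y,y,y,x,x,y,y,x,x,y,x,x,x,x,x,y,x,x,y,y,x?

q1 → q3 → q4 → q7 → q1 → q3 → q4 → q7 → q1 → q3 → q4 → q7 → q5 → q6 → q3 → q4 → q7 → q1 → q4 → q7 → q5 → q0 → q1 → q3 → q4 → q7 → q1 → q3 → q4
End state q4 is not accepting.

No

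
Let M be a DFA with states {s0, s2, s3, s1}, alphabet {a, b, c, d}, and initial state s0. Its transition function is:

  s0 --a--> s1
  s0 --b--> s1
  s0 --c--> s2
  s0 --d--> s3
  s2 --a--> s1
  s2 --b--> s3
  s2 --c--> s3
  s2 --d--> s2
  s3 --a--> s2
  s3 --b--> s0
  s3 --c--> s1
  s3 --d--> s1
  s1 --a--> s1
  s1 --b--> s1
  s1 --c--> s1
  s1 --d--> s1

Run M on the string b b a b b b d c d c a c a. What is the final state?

s1

s0 → s1 → s1 → s1 → s1 → s1 → s1 → s1 → s1 → s1 → s1 → s1 → s1 → s1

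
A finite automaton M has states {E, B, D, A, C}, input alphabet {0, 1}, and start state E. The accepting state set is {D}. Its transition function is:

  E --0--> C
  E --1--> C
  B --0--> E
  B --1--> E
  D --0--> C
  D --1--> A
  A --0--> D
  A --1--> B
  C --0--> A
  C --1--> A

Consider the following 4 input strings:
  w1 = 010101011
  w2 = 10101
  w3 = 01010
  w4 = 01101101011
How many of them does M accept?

w1: E → C → A → D → A → D → A → D → A → B  → end B, rejected
w2: E → C → A → B → E → C  → end C, rejected
w3: E → C → A → D → A → D  → end D, accepted
w4: E → C → A → B → E → C → A → D → A → D → A → B  → end B, rejected

1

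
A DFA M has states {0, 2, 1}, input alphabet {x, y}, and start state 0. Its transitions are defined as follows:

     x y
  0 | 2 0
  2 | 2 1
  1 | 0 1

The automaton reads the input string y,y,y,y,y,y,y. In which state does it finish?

0

0 → 0 → 0 → 0 → 0 → 0 → 0 → 0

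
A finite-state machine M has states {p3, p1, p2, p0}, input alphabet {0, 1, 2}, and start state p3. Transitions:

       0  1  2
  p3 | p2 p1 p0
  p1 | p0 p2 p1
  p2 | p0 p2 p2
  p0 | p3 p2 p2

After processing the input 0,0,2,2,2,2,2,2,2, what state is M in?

p2

start at p3
read '0': p3 → p2
read '0': p2 → p0
read '2': p0 → p2
read '2': p2 → p2
read '2': p2 → p2
read '2': p2 → p2
read '2': p2 → p2
read '2': p2 → p2
read '2': p2 → p2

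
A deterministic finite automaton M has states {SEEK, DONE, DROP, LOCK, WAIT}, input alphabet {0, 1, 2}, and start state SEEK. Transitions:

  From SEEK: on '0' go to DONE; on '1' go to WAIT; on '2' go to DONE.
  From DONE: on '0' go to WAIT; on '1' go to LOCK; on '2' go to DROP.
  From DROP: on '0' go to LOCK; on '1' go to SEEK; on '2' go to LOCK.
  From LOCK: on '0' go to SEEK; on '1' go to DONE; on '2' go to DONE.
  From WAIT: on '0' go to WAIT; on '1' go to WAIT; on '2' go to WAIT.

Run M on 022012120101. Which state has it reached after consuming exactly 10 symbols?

WAIT

SEEK → DONE → DROP → LOCK → SEEK → WAIT → WAIT → WAIT → WAIT → WAIT → WAIT
After 10 symbols: WAIT.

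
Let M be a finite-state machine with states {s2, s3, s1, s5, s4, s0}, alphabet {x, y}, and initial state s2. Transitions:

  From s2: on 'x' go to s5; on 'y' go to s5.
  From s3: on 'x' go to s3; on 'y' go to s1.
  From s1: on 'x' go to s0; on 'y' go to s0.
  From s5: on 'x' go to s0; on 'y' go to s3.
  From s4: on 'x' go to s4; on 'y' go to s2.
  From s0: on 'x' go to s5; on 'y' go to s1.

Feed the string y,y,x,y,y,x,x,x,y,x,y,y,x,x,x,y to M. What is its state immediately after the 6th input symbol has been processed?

s5

s2 → s5 → s3 → s3 → s1 → s0 → s5
After 6 symbols: s5.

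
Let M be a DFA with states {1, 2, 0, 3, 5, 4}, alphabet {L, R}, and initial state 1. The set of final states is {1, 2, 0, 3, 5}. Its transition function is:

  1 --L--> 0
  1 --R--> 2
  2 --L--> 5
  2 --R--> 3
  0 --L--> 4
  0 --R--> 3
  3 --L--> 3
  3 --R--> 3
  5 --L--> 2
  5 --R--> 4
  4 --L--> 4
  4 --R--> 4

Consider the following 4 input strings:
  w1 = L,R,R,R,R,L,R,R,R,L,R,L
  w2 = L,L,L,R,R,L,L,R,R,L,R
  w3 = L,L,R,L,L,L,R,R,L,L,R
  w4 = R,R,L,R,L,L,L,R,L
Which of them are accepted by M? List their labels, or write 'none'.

w1, w4

w1:
  start at 1
  read 'L': 1 → 0
  read 'R': 0 → 3
  read 'R': 3 → 3
  read 'R': 3 → 3
  read 'R': 3 → 3
  read 'L': 3 → 3
  read 'R': 3 → 3
  read 'R': 3 → 3
  read 'R': 3 → 3
  read 'L': 3 → 3
  read 'R': 3 → 3
  read 'L': 3 → 3
  end 3, accepted
w2:
  start at 1
  read 'L': 1 → 0
  read 'L': 0 → 4
  read 'L': 4 → 4
  read 'R': 4 → 4
  read 'R': 4 → 4
  read 'L': 4 → 4
  read 'L': 4 → 4
  read 'R': 4 → 4
  read 'R': 4 → 4
  read 'L': 4 → 4
  read 'R': 4 → 4
  end 4, rejected
w3:
  start at 1
  read 'L': 1 → 0
  read 'L': 0 → 4
  read 'R': 4 → 4
  read 'L': 4 → 4
  read 'L': 4 → 4
  read 'L': 4 → 4
  read 'R': 4 → 4
  read 'R': 4 → 4
  read 'L': 4 → 4
  read 'L': 4 → 4
  read 'R': 4 → 4
  end 4, rejected
w4:
  start at 1
  read 'R': 1 → 2
  read 'R': 2 → 3
  read 'L': 3 → 3
  read 'R': 3 → 3
  read 'L': 3 → 3
  read 'L': 3 → 3
  read 'L': 3 → 3
  read 'R': 3 → 3
  read 'L': 3 → 3
  end 3, accepted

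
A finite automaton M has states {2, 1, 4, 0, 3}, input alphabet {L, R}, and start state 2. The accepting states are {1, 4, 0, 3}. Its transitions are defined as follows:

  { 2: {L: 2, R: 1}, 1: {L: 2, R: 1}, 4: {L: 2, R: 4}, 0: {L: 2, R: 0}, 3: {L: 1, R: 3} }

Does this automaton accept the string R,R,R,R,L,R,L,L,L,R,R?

Yes

Trace: 2 -R-> 1 -R-> 1 -R-> 1 -R-> 1 -L-> 2 -R-> 1 -L-> 2 -L-> 2 -L-> 2 -R-> 1 -R-> 1
End state 1 is accepting.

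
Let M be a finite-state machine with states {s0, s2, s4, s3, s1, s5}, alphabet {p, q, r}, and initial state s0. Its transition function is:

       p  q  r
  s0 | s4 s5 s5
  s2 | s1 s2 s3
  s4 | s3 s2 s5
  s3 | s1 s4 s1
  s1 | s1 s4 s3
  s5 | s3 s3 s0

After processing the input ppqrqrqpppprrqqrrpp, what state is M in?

s0 → s4 → s3 → s4 → s5 → s3 → s1 → s4 → s3 → s1 → s1 → s1 → s3 → s1 → s4 → s2 → s3 → s1 → s1 → s1

s1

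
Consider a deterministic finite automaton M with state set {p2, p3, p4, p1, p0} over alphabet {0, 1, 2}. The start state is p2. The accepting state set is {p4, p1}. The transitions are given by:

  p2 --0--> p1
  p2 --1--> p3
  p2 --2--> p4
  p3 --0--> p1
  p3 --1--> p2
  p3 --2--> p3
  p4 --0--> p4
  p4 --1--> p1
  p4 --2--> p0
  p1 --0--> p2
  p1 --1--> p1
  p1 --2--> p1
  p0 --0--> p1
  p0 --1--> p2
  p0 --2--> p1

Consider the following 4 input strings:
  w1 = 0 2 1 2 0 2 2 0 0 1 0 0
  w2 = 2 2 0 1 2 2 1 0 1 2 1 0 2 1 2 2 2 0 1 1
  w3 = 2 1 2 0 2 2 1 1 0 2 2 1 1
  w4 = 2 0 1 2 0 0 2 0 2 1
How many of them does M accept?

w1: Trace: p2 -0-> p1 -2-> p1 -1-> p1 -2-> p1 -0-> p2 -2-> p4 -2-> p0 -0-> p1 -0-> p2 -1-> p3 -0-> p1 -0-> p2  → end p2, rejected
w2: Trace: p2 -2-> p4 -2-> p0 -0-> p1 -1-> p1 -2-> p1 -2-> p1 -1-> p1 -0-> p2 -1-> p3 -2-> p3 -1-> p2 -0-> p1 -2-> p1 -1-> p1 -2-> p1 -2-> p1 -2-> p1 -0-> p2 -1-> p3 -1-> p2  → end p2, rejected
w3: Trace: p2 -2-> p4 -1-> p1 -2-> p1 -0-> p2 -2-> p4 -2-> p0 -1-> p2 -1-> p3 -0-> p1 -2-> p1 -2-> p1 -1-> p1 -1-> p1  → end p1, accepted
w4: Trace: p2 -2-> p4 -0-> p4 -1-> p1 -2-> p1 -0-> p2 -0-> p1 -2-> p1 -0-> p2 -2-> p4 -1-> p1  → end p1, accepted

2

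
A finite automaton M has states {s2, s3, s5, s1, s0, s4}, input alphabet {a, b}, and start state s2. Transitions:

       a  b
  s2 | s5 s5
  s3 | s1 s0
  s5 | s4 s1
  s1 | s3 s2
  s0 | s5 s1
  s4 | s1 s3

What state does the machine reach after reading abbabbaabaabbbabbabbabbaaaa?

s3

s2 → s5 → s1 → s2 → s5 → s1 → s2 → s5 → s4 → s3 → s1 → s3 → s0 → s1 → s2 → s5 → s1 → s2 → s5 → s1 → s2 → s5 → s1 → s2 → s5 → s4 → s1 → s3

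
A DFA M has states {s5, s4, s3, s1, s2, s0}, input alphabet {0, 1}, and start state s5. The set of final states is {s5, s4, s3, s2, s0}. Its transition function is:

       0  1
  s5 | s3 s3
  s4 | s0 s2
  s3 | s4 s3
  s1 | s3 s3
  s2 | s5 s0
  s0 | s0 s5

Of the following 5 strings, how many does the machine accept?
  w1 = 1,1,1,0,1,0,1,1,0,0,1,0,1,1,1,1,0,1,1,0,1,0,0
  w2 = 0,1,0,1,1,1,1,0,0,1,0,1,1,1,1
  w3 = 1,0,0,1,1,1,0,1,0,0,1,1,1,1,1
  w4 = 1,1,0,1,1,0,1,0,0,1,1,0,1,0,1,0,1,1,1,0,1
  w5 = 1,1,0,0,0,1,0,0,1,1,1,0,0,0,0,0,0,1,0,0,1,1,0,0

w1: s5 → s3 → s3 → s3 → s4 → s2 → s5 → s3 → s3 → s4 → s0 → s5 → s3 → s3 → s3 → s3 → s3 → s4 → s2 → s0 → s0 → s5 → s3 → s4  → end s4, accepted
w2: s5 → s3 → s3 → s4 → s2 → s0 → s5 → s3 → s4 → s0 → s5 → s3 → s3 → s3 → s3 → s3  → end s3, accepted
w3: s5 → s3 → s4 → s0 → s5 → s3 → s3 → s4 → s2 → s5 → s3 → s3 → s3 → s3 → s3 → s3  → end s3, accepted
w4: s5 → s3 → s3 → s4 → s2 → s0 → s0 → s5 → s3 → s4 → s2 → s0 → s0 → s5 → s3 → s3 → s4 → s2 → s0 → s5 → s3 → s3  → end s3, accepted
w5: s5 → s3 → s3 → s4 → s0 → s0 → s5 → s3 → s4 → s2 → s0 → s5 → s3 → s4 → s0 → s0 → s0 → s0 → s5 → s3 → s4 → s2 → s0 → s0 → s0  → end s0, accepted

5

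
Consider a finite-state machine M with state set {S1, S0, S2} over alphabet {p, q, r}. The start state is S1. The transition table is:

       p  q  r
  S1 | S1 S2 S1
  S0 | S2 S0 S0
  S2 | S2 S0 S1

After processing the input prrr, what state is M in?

S1 → S1 → S1 → S1 → S1

S1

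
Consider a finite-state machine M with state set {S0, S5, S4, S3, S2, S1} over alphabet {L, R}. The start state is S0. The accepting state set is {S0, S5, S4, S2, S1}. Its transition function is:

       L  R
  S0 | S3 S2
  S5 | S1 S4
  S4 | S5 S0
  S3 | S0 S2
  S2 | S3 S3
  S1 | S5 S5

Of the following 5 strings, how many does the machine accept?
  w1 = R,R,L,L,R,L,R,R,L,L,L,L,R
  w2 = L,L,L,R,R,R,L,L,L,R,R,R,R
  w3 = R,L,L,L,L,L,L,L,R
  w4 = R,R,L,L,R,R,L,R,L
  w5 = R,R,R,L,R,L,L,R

3

w1: S0 → S2 → S3 → S0 → S3 → S2 → S3 → S2 → S3 → S0 → S3 → S0 → S3 → S2  → end S2, accepted
w2: S0 → S3 → S0 → S3 → S2 → S3 → S2 → S3 → S0 → S3 → S2 → S3 → S2 → S3  → end S3, rejected
w3: S0 → S2 → S3 → S0 → S3 → S0 → S3 → S0 → S3 → S2  → end S2, accepted
w4: S0 → S2 → S3 → S0 → S3 → S2 → S3 → S0 → S2 → S3  → end S3, rejected
w5: S0 → S2 → S3 → S2 → S3 → S2 → S3 → S0 → S2  → end S2, accepted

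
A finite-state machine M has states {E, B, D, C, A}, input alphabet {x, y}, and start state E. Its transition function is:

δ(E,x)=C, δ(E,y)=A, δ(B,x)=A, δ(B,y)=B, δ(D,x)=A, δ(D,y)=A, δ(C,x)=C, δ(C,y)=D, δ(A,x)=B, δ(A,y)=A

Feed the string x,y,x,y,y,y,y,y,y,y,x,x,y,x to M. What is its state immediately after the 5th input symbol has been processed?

A

E → C → D → A → A → A
After 5 symbols: A.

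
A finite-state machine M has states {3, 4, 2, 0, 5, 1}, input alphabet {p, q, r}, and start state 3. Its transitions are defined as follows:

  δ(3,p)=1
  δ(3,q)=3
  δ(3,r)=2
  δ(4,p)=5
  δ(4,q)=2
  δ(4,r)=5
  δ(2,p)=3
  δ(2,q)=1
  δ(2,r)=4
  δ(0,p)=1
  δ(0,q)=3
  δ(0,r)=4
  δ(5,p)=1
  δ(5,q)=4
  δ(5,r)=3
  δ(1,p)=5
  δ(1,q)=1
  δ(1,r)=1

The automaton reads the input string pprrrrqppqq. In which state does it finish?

start at 3
read 'p': 3 → 1
read 'p': 1 → 5
read 'r': 5 → 3
read 'r': 3 → 2
read 'r': 2 → 4
read 'r': 4 → 5
read 'q': 5 → 4
read 'p': 4 → 5
read 'p': 5 → 1
read 'q': 1 → 1
read 'q': 1 → 1

1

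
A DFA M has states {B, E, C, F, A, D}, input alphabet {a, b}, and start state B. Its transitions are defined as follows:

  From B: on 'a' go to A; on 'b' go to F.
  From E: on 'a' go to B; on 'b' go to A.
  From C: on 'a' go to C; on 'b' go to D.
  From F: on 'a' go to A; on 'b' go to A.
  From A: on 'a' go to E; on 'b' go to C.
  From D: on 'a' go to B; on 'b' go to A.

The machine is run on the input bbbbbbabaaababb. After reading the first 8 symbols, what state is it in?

Trace: B -b-> F -b-> A -b-> C -b-> D -b-> A -b-> C -a-> C -b-> D
After 8 symbols: D.

D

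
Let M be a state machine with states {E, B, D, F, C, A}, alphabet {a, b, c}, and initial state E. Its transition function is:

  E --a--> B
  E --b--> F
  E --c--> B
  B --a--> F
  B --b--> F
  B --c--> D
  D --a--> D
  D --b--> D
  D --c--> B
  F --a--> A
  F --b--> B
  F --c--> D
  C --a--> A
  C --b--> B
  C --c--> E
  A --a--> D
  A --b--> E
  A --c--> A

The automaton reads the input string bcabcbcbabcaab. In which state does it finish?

E

E → F → D → D → D → B → F → D → D → D → D → B → F → A → E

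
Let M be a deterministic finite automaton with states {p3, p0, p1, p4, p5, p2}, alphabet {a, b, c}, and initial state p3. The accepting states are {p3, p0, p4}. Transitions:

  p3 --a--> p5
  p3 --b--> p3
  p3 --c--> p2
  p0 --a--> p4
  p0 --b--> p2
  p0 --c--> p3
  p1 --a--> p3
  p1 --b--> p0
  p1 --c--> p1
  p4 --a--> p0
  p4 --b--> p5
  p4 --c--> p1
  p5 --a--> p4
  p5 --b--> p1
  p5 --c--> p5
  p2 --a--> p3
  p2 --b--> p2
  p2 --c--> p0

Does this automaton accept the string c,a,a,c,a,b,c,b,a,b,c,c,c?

p3 → p2 → p3 → p5 → p5 → p4 → p5 → p5 → p1 → p3 → p3 → p2 → p0 → p3
End state p3 is accepting.

Yes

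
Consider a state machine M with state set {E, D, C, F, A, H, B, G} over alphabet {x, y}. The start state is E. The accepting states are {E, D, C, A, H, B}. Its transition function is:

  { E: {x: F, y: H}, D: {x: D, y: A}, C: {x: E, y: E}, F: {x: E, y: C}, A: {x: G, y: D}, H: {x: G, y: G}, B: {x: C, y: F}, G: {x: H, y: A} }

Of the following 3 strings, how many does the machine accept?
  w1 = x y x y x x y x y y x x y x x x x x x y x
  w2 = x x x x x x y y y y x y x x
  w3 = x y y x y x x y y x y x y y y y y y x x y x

1

w1:
  start at E
  read 'x': E → F
  read 'y': F → C
  read 'x': C → E
  read 'y': E → H
  read 'x': H → G
  read 'x': G → H
  read 'y': H → G
  read 'x': G → H
  read 'y': H → G
  read 'y': G → A
  read 'x': A → G
  read 'x': G → H
  read 'y': H → G
  read 'x': G → H
  read 'x': H → G
  read 'x': G → H
  read 'x': H → G
  read 'x': G → H
  read 'x': H → G
  read 'y': G → A
  read 'x': A → G
  end G, rejected
w2:
  start at E
  read 'x': E → F
  read 'x': F → E
  read 'x': E → F
  read 'x': F → E
  read 'x': E → F
  read 'x': F → E
  read 'y': E → H
  read 'y': H → G
  read 'y': G → A
  read 'y': A → D
  read 'x': D → D
  read 'y': D → A
  read 'x': A → G
  read 'x': G → H
  end H, accepted
w3:
  start at E
  read 'x': E → F
  read 'y': F → C
  read 'y': C → E
  read 'x': E → F
  read 'y': F → C
  read 'x': C → E
  read 'x': E → F
  read 'y': F → C
  read 'y': C → E
  read 'x': E → F
  read 'y': F → C
  read 'x': C → E
  read 'y': E → H
  read 'y': H → G
  read 'y': G → A
  read 'y': A → D
  read 'y': D → A
  read 'y': A → D
  read 'x': D → D
  read 'x': D → D
  read 'y': D → A
  read 'x': A → G
  end G, rejected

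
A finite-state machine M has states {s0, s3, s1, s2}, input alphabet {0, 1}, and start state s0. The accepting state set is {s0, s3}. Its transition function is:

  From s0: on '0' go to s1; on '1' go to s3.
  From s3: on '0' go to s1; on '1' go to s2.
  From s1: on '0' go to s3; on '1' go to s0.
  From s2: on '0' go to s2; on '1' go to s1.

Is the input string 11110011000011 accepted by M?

s0 → s3 → s2 → s1 → s0 → s1 → s3 → s2 → s1 → s3 → s1 → s3 → s1 → s0 → s3
End state s3 is accepting.

Yes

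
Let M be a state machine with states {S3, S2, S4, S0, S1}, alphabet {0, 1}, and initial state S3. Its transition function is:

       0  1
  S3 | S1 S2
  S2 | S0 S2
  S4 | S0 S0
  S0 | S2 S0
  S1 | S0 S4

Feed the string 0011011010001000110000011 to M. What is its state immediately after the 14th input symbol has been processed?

S0

Trace: S3 -0-> S1 -0-> S0 -1-> S0 -1-> S0 -0-> S2 -1-> S2 -1-> S2 -0-> S0 -1-> S0 -0-> S2 -0-> S0 -0-> S2 -1-> S2 -0-> S0
After 14 symbols: S0.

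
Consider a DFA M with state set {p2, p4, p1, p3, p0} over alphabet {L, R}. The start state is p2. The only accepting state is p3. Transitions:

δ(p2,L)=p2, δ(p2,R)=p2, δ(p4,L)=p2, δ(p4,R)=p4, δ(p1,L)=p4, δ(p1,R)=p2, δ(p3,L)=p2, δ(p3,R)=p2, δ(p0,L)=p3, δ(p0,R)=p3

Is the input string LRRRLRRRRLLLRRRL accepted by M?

No

Trace: p2 -L-> p2 -R-> p2 -R-> p2 -R-> p2 -L-> p2 -R-> p2 -R-> p2 -R-> p2 -R-> p2 -L-> p2 -L-> p2 -L-> p2 -R-> p2 -R-> p2 -R-> p2 -L-> p2
End state p2 is not accepting.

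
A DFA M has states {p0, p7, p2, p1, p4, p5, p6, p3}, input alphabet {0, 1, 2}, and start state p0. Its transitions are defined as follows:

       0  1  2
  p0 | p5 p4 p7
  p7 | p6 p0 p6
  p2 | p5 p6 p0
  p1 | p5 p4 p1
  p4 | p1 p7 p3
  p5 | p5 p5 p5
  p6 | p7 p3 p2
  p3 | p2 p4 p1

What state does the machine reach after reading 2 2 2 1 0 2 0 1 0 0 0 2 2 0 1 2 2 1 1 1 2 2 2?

Trace: p0 -2-> p7 -2-> p6 -2-> p2 -1-> p6 -0-> p7 -2-> p6 -0-> p7 -1-> p0 -0-> p5 -0-> p5 -0-> p5 -2-> p5 -2-> p5 -0-> p5 -1-> p5 -2-> p5 -2-> p5 -1-> p5 -1-> p5 -1-> p5 -2-> p5 -2-> p5 -2-> p5

p5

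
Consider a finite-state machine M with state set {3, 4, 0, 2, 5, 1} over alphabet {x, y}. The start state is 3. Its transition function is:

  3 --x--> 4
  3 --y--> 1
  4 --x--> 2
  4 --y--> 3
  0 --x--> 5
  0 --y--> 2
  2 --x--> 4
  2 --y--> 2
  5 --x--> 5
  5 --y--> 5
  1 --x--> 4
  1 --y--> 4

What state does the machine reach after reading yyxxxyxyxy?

3

start at 3
read 'y': 3 → 1
read 'y': 1 → 4
read 'x': 4 → 2
read 'x': 2 → 4
read 'x': 4 → 2
read 'y': 2 → 2
read 'x': 2 → 4
read 'y': 4 → 3
read 'x': 3 → 4
read 'y': 4 → 3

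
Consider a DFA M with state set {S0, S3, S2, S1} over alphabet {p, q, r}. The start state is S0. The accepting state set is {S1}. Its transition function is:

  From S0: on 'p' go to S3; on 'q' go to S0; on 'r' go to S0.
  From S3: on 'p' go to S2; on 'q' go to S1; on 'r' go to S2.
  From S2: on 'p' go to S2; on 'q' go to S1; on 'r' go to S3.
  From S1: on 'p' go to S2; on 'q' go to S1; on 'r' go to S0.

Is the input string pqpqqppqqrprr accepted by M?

start at S0
read 'p': S0 → S3
read 'q': S3 → S1
read 'p': S1 → S2
read 'q': S2 → S1
read 'q': S1 → S1
read 'p': S1 → S2
read 'p': S2 → S2
read 'q': S2 → S1
read 'q': S1 → S1
read 'r': S1 → S0
read 'p': S0 → S3
read 'r': S3 → S2
read 'r': S2 → S3
End state S3 is not accepting.

No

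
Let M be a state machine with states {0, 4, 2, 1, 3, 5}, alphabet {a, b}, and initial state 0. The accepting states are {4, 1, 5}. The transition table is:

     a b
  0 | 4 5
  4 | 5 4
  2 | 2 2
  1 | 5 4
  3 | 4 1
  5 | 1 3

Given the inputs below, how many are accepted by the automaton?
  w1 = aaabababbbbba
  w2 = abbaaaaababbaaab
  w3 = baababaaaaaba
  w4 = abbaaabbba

3

w1:
  start at 0
  read 'a': 0 → 4
  read 'a': 4 → 5
  read 'a': 5 → 1
  read 'b': 1 → 4
  read 'a': 4 → 5
  read 'b': 5 → 3
  read 'a': 3 → 4
  read 'b': 4 → 4
  read 'b': 4 → 4
  read 'b': 4 → 4
  read 'b': 4 → 4
  read 'b': 4 → 4
  read 'a': 4 → 5
  end 5, accepted
w2:
  start at 0
  read 'a': 0 → 4
  read 'b': 4 → 4
  read 'b': 4 → 4
  read 'a': 4 → 5
  read 'a': 5 → 1
  read 'a': 1 → 5
  read 'a': 5 → 1
  read 'a': 1 → 5
  read 'b': 5 → 3
  read 'a': 3 → 4
  read 'b': 4 → 4
  read 'b': 4 → 4
  read 'a': 4 → 5
  read 'a': 5 → 1
  read 'a': 1 → 5
  read 'b': 5 → 3
  end 3, rejected
w3:
  start at 0
  read 'b': 0 → 5
  read 'a': 5 → 1
  read 'a': 1 → 5
  read 'b': 5 → 3
  read 'a': 3 → 4
  read 'b': 4 → 4
  read 'a': 4 → 5
  read 'a': 5 → 1
  read 'a': 1 → 5
  read 'a': 5 → 1
  read 'a': 1 → 5
  read 'b': 5 → 3
  read 'a': 3 → 4
  end 4, accepted
w4:
  start at 0
  read 'a': 0 → 4
  read 'b': 4 → 4
  read 'b': 4 → 4
  read 'a': 4 → 5
  read 'a': 5 → 1
  read 'a': 1 → 5
  read 'b': 5 → 3
  read 'b': 3 → 1
  read 'b': 1 → 4
  read 'a': 4 → 5
  end 5, accepted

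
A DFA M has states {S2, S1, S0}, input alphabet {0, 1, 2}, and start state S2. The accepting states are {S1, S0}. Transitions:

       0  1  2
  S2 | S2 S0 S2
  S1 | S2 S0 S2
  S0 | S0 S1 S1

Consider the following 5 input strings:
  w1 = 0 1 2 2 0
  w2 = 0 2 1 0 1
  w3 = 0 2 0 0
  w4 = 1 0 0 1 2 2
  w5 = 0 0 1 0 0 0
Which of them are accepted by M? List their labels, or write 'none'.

w2, w5

w1: S2 → S2 → S0 → S1 → S2 → S2  → end S2, rejected
w2: S2 → S2 → S2 → S0 → S0 → S1  → end S1, accepted
w3: S2 → S2 → S2 → S2 → S2  → end S2, rejected
w4: S2 → S0 → S0 → S0 → S1 → S2 → S2  → end S2, rejected
w5: S2 → S2 → S2 → S0 → S0 → S0 → S0  → end S0, accepted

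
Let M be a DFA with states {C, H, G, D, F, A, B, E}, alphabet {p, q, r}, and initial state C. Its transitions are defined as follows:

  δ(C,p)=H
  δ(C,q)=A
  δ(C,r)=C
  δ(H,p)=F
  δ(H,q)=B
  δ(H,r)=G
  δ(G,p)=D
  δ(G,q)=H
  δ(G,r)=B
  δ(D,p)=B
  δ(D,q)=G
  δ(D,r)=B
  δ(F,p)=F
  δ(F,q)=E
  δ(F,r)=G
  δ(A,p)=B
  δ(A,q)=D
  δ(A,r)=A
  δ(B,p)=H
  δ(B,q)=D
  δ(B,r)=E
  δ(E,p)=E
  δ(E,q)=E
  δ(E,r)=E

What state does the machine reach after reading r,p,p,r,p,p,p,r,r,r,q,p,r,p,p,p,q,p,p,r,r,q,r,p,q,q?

start at C
read 'r': C → C
read 'p': C → H
read 'p': H → F
read 'r': F → G
read 'p': G → D
read 'p': D → B
read 'p': B → H
read 'r': H → G
read 'r': G → B
read 'r': B → E
read 'q': E → E
read 'p': E → E
read 'r': E → E
read 'p': E → E
read 'p': E → E
read 'p': E → E
read 'q': E → E
read 'p': E → E
read 'p': E → E
read 'r': E → E
read 'r': E → E
read 'q': E → E
read 'r': E → E
read 'p': E → E
read 'q': E → E
read 'q': E → E

E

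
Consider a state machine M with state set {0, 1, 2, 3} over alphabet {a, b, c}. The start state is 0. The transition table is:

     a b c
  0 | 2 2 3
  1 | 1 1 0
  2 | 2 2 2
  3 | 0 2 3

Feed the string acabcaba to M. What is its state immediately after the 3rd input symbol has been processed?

Trace: 0 -a-> 2 -c-> 2 -a-> 2
After 3 symbols: 2.

2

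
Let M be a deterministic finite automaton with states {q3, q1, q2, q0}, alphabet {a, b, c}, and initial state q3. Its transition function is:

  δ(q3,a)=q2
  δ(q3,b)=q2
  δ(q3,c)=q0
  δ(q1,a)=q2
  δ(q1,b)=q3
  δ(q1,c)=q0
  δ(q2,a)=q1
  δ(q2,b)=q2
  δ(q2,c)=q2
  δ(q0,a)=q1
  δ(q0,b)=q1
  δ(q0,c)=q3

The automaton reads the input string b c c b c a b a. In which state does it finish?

start at q3
read 'b': q3 → q2
read 'c': q2 → q2
read 'c': q2 → q2
read 'b': q2 → q2
read 'c': q2 → q2
read 'a': q2 → q1
read 'b': q1 → q3
read 'a': q3 → q2

q2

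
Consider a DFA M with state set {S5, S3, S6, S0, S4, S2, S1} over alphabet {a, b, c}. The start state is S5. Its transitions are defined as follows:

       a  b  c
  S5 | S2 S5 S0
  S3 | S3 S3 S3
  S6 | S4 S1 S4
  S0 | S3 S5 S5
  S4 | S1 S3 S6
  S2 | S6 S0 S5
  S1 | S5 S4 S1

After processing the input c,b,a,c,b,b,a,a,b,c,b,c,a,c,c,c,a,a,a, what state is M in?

S5

S5 → S0 → S5 → S2 → S5 → S5 → S5 → S2 → S6 → S1 → S1 → S4 → S6 → S4 → S6 → S4 → S6 → S4 → S1 → S5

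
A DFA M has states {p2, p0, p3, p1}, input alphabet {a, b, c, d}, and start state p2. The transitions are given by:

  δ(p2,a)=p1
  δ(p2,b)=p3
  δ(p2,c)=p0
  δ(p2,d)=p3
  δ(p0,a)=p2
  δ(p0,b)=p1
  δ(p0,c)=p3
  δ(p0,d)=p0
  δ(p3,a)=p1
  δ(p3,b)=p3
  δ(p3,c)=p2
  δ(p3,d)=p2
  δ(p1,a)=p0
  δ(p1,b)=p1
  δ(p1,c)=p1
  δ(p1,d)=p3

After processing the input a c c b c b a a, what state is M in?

p2

Trace: p2 -a-> p1 -c-> p1 -c-> p1 -b-> p1 -c-> p1 -b-> p1 -a-> p0 -a-> p2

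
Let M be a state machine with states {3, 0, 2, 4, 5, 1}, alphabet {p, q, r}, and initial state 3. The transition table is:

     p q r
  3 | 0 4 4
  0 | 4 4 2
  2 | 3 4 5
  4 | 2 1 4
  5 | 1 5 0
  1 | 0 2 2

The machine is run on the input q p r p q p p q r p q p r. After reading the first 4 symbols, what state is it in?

1

start at 3
read 'q': 3 → 4
read 'p': 4 → 2
read 'r': 2 → 5
read 'p': 5 → 1
After 4 symbols: 1.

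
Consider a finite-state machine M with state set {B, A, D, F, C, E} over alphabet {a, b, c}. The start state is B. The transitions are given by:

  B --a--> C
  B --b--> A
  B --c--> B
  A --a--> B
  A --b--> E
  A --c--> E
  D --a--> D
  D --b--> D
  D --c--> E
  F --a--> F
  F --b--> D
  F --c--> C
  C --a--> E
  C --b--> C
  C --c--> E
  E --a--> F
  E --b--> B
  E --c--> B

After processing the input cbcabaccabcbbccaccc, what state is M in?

Trace: B -c-> B -b-> A -c-> E -a-> F -b-> D -a-> D -c-> E -c-> B -a-> C -b-> C -c-> E -b-> B -b-> A -c-> E -c-> B -a-> C -c-> E -c-> B -c-> B

B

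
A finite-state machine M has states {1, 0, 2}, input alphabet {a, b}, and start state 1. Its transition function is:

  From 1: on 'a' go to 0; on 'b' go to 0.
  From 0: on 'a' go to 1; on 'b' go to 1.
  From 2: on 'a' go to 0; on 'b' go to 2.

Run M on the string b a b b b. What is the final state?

0

start at 1
read 'b': 1 → 0
read 'a': 0 → 1
read 'b': 1 → 0
read 'b': 0 → 1
read 'b': 1 → 0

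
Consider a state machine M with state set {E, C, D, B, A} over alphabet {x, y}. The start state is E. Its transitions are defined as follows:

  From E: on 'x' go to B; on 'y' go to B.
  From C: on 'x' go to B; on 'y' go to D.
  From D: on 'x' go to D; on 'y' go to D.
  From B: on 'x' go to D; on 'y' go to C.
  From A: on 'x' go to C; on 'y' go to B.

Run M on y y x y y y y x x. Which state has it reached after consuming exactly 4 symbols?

Trace: E -y-> B -y-> C -x-> B -y-> C
After 4 symbols: C.

C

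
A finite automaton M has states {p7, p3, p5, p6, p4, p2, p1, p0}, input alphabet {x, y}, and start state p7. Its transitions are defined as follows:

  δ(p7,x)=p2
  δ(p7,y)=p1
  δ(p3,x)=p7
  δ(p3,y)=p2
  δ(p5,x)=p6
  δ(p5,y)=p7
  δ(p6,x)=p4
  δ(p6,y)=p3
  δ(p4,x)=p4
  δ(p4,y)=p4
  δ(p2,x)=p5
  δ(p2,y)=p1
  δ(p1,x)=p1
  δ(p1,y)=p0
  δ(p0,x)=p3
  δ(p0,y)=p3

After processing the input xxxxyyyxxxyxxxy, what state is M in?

p4

Trace: p7 -x-> p2 -x-> p5 -x-> p6 -x-> p4 -y-> p4 -y-> p4 -y-> p4 -x-> p4 -x-> p4 -x-> p4 -y-> p4 -x-> p4 -x-> p4 -x-> p4 -y-> p4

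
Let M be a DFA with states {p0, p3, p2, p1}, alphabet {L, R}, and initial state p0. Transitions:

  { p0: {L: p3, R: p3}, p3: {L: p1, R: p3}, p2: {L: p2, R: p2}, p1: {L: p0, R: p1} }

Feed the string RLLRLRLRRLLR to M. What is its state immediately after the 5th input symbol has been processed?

p1

start at p0
read 'R': p0 → p3
read 'L': p3 → p1
read 'L': p1 → p0
read 'R': p0 → p3
read 'L': p3 → p1
After 5 symbols: p1.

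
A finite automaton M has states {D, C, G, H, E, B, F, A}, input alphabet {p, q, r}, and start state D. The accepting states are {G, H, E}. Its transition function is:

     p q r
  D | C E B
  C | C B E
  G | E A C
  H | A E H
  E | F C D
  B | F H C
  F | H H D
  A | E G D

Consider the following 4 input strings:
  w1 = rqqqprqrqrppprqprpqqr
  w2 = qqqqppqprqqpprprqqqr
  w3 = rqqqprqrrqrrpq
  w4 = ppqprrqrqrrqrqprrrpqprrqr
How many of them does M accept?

w1:
  start at D
  read 'r': D → B
  read 'q': B → H
  read 'q': H → E
  read 'q': E → C
  read 'p': C → C
  read 'r': C → E
  read 'q': E → C
  read 'r': C → E
  read 'q': E → C
  read 'r': C → E
  read 'p': E → F
  read 'p': F → H
  read 'p': H → A
  read 'r': A → D
  read 'q': D → E
  read 'p': E → F
  read 'r': F → D
  read 'p': D → C
  read 'q': C → B
  read 'q': B → H
  read 'r': H → H
  end H, accepted
w2:
  start at D
  read 'q': D → E
  read 'q': E → C
  read 'q': C → B
  read 'q': B → H
  read 'p': H → A
  read 'p': A → E
  read 'q': E → C
  read 'p': C → C
  read 'r': C → E
  read 'q': E → C
  read 'q': C → B
  read 'p': B → F
  read 'p': F → H
  read 'r': H → H
  read 'p': H → A
  read 'r': A → D
  read 'q': D → E
  read 'q': E → C
  read 'q': C → B
  read 'r': B → C
  end C, rejected
w3:
  start at D
  read 'r': D → B
  read 'q': B → H
  read 'q': H → E
  read 'q': E → C
  read 'p': C → C
  read 'r': C → E
  read 'q': E → C
  read 'r': C → E
  read 'r': E → D
  read 'q': D → E
  read 'r': E → D
  read 'r': D → B
  read 'p': B → F
  read 'q': F → H
  end H, accepted
w4:
  start at D
  read 'p': D → C
  read 'p': C → C
  read 'q': C → B
  read 'p': B → F
  read 'r': F → D
  read 'r': D → B
  read 'q': B → H
  read 'r': H → H
  read 'q': H → E
  read 'r': E → D
  read 'r': D → B
  read 'q': B → H
  read 'r': H → H
  read 'q': H → E
  read 'p': E → F
  read 'r': F → D
  read 'r': D → B
  read 'r': B → C
  read 'p': C → C
  read 'q': C → B
  read 'p': B → F
  read 'r': F → D
  read 'r': D → B
  read 'q': B → H
  read 'r': H → H
  end H, accepted

3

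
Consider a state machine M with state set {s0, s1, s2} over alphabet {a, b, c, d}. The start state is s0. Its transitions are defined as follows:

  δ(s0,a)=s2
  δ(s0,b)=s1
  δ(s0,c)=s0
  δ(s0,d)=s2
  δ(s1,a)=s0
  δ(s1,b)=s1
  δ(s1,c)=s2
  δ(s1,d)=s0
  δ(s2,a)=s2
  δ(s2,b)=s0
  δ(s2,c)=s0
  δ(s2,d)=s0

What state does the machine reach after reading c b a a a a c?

s0

Trace: s0 -c-> s0 -b-> s1 -a-> s0 -a-> s2 -a-> s2 -a-> s2 -c-> s0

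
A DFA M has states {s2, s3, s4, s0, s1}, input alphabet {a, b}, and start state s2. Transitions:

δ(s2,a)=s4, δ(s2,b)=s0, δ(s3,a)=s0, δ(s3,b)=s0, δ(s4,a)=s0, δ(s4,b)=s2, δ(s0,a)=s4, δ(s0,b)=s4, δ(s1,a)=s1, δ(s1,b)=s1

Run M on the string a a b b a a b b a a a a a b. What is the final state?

start at s2
read 'a': s2 → s4
read 'a': s4 → s0
read 'b': s0 → s4
read 'b': s4 → s2
read 'a': s2 → s4
read 'a': s4 → s0
read 'b': s0 → s4
read 'b': s4 → s2
read 'a': s2 → s4
read 'a': s4 → s0
read 'a': s0 → s4
read 'a': s4 → s0
read 'a': s0 → s4
read 'b': s4 → s2

s2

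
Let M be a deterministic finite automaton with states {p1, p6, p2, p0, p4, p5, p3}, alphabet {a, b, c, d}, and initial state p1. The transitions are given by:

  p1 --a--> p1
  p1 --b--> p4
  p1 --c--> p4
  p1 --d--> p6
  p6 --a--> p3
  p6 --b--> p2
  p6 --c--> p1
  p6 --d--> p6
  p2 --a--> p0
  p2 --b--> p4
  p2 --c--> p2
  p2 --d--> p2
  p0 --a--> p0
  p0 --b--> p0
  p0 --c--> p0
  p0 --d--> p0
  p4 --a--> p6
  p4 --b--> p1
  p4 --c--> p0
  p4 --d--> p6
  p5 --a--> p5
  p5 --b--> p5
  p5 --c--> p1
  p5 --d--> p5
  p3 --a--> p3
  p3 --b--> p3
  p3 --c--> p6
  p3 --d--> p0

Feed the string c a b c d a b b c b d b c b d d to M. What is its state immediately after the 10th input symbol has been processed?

p0

start at p1
read 'c': p1 → p4
read 'a': p4 → p6
read 'b': p6 → p2
read 'c': p2 → p2
read 'd': p2 → p2
read 'a': p2 → p0
read 'b': p0 → p0
read 'b': p0 → p0
read 'c': p0 → p0
read 'b': p0 → p0
After 10 symbols: p0.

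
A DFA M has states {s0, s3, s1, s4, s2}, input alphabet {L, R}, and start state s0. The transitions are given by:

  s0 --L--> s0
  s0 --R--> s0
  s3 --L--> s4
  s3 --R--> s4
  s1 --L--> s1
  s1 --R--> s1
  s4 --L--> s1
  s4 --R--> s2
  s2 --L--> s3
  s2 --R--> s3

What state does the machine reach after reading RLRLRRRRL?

s0

start at s0
read 'R': s0 → s0
read 'L': s0 → s0
read 'R': s0 → s0
read 'L': s0 → s0
read 'R': s0 → s0
read 'R': s0 → s0
read 'R': s0 → s0
read 'R': s0 → s0
read 'L': s0 → s0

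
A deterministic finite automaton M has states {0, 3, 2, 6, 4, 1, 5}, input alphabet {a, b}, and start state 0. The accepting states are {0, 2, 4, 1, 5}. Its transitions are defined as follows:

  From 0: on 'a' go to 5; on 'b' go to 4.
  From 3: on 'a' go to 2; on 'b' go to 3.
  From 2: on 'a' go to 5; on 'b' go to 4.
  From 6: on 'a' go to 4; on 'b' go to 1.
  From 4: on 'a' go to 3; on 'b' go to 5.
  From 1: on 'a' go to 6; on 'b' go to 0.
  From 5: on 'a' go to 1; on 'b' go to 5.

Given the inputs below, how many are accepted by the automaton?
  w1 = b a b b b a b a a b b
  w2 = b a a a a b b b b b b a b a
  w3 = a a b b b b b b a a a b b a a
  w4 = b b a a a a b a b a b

2

w1: 0 → 4 → 3 → 3 → 3 → 3 → 2 → 4 → 3 → 2 → 4 → 5  → end 5, accepted
w2: 0 → 4 → 3 → 2 → 5 → 1 → 0 → 4 → 5 → 5 → 5 → 5 → 1 → 0 → 5  → end 5, accepted
w3: 0 → 5 → 1 → 0 → 4 → 5 → 5 → 5 → 5 → 1 → 6 → 4 → 5 → 5 → 1 → 6  → end 6, rejected
w4: 0 → 4 → 5 → 1 → 6 → 4 → 3 → 3 → 2 → 4 → 3 → 3  → end 3, rejected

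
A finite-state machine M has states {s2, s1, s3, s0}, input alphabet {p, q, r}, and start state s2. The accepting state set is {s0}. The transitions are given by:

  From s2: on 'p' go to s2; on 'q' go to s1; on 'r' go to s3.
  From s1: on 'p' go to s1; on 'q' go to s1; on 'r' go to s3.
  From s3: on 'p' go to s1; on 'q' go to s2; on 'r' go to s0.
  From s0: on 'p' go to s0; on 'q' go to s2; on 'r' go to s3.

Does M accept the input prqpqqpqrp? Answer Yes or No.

No

s2 → s2 → s3 → s2 → s2 → s1 → s1 → s1 → s1 → s3 → s1
End state s1 is not accepting.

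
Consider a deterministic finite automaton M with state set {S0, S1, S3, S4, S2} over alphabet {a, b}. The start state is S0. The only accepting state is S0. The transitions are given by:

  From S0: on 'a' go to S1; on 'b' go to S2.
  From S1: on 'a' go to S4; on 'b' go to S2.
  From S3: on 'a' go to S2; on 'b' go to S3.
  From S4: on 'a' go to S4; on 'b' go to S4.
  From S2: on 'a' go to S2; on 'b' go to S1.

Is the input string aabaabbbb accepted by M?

No

S0 → S1 → S4 → S4 → S4 → S4 → S4 → S4 → S4 → S4
End state S4 is not accepting.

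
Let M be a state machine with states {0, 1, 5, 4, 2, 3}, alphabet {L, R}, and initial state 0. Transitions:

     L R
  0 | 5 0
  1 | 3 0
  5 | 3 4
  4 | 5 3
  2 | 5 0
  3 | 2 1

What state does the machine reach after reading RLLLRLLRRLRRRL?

3

start at 0
read 'R': 0 → 0
read 'L': 0 → 5
read 'L': 5 → 3
read 'L': 3 → 2
read 'R': 2 → 0
read 'L': 0 → 5
read 'L': 5 → 3
read 'R': 3 → 1
read 'R': 1 → 0
read 'L': 0 → 5
read 'R': 5 → 4
read 'R': 4 → 3
read 'R': 3 → 1
read 'L': 1 → 3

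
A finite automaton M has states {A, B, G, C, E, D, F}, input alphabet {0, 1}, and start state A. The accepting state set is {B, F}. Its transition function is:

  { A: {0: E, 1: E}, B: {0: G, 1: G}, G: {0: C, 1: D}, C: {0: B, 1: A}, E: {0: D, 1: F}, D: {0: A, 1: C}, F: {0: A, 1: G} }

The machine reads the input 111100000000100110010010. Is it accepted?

No

A → E → F → G → D → A → E → D → A → E → D → A → E → F → A → E → F → G → C → B → G → C → B → G → C
End state C is not accepting.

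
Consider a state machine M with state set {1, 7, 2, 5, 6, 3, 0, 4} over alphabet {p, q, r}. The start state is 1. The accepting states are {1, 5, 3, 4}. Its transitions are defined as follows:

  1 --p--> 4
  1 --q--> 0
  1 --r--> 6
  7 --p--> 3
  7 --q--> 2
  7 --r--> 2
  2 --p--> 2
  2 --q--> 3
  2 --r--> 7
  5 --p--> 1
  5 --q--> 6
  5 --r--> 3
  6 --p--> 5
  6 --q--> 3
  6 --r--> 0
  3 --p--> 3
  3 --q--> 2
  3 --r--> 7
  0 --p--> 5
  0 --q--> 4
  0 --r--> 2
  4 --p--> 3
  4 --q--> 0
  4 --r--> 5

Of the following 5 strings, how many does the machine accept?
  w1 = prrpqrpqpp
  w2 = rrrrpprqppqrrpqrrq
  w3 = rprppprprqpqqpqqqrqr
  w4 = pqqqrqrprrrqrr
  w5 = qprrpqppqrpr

w1:
  start at 1
  read 'p': 1 → 4
  read 'r': 4 → 5
  read 'r': 5 → 3
  read 'p': 3 → 3
  read 'q': 3 → 2
  read 'r': 2 → 7
  read 'p': 7 → 3
  read 'q': 3 → 2
  read 'p': 2 → 2
  read 'p': 2 → 2
  end 2, rejected
w2:
  start at 1
  read 'r': 1 → 6
  read 'r': 6 → 0
  read 'r': 0 → 2
  read 'r': 2 → 7
  read 'p': 7 → 3
  read 'p': 3 → 3
  read 'r': 3 → 7
  read 'q': 7 → 2
  read 'p': 2 → 2
  read 'p': 2 → 2
  read 'q': 2 → 3
  read 'r': 3 → 7
  read 'r': 7 → 2
  read 'p': 2 → 2
  read 'q': 2 → 3
  read 'r': 3 → 7
  read 'r': 7 → 2
  read 'q': 2 → 3
  end 3, accepted
w3:
  start at 1
  read 'r': 1 → 6
  read 'p': 6 → 5
  read 'r': 5 → 3
  read 'p': 3 → 3
  read 'p': 3 → 3
  read 'p': 3 → 3
  read 'r': 3 → 7
  read 'p': 7 → 3
  read 'r': 3 → 7
  read 'q': 7 → 2
  read 'p': 2 → 2
  read 'q': 2 → 3
  read 'q': 3 → 2
  read 'p': 2 → 2
  read 'q': 2 → 3
  read 'q': 3 → 2
  read 'q': 2 → 3
  read 'r': 3 → 7
  read 'q': 7 → 2
  read 'r': 2 → 7
  end 7, rejected
w4:
  start at 1
  read 'p': 1 → 4
  read 'q': 4 → 0
  read 'q': 0 → 4
  read 'q': 4 → 0
  read 'r': 0 → 2
  read 'q': 2 → 3
  read 'r': 3 → 7
  read 'p': 7 → 3
  read 'r': 3 → 7
  read 'r': 7 → 2
  read 'r': 2 → 7
  read 'q': 7 → 2
  read 'r': 2 → 7
  read 'r': 7 → 2
  end 2, rejected
w5:
  start at 1
  read 'q': 1 → 0
  read 'p': 0 → 5
  read 'r': 5 → 3
  read 'r': 3 → 7
  read 'p': 7 → 3
  read 'q': 3 → 2
  read 'p': 2 → 2
  read 'p': 2 → 2
  read 'q': 2 → 3
  read 'r': 3 → 7
  read 'p': 7 → 3
  read 'r': 3 → 7
  end 7, rejected

1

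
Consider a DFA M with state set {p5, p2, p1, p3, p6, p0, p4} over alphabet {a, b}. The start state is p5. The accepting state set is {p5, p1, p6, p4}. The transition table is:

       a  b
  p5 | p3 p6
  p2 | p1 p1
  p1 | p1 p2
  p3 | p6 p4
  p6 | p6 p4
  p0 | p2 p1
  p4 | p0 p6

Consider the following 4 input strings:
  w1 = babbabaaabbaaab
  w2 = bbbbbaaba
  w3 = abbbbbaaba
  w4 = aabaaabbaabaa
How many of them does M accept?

w1: Trace: p5 -b-> p6 -a-> p6 -b-> p4 -b-> p6 -a-> p6 -b-> p4 -a-> p0 -a-> p2 -a-> p1 -b-> p2 -b-> p1 -a-> p1 -a-> p1 -a-> p1 -b-> p2  → end p2, rejected
w2: Trace: p5 -b-> p6 -b-> p4 -b-> p6 -b-> p4 -b-> p6 -a-> p6 -a-> p6 -b-> p4 -a-> p0  → end p0, rejected
w3: Trace: p5 -a-> p3 -b-> p4 -b-> p6 -b-> p4 -b-> p6 -b-> p4 -a-> p0 -a-> p2 -b-> p1 -a-> p1  → end p1, accepted
w4: Trace: p5 -a-> p3 -a-> p6 -b-> p4 -a-> p0 -a-> p2 -a-> p1 -b-> p2 -b-> p1 -a-> p1 -a-> p1 -b-> p2 -a-> p1 -a-> p1  → end p1, accepted

2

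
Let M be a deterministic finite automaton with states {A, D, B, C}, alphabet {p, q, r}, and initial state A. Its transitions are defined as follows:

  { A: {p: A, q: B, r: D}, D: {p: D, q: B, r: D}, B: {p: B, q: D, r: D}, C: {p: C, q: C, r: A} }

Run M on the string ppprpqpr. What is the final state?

start at A
read 'p': A → A
read 'p': A → A
read 'p': A → A
read 'r': A → D
read 'p': D → D
read 'q': D → B
read 'p': B → B
read 'r': B → D

D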